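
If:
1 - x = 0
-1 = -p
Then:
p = 1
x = 1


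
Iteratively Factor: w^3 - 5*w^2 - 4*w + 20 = (w + 2)*(w^2 - 7*w + 10) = (w - 2)*(w + 2)*(w - 5)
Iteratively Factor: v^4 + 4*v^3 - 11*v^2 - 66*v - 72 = (v + 3)*(v^3 + v^2 - 14*v - 24) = (v - 4)*(v + 3)*(v^2 + 5*v + 6) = (v - 4)*(v + 3)^2*(v + 2)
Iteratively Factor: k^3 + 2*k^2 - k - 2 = (k + 1)*(k^2 + k - 2) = (k + 1)*(k + 2)*(k - 1)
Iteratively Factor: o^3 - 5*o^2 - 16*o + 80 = (o - 5)*(o^2 - 16) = (o - 5)*(o + 4)*(o - 4)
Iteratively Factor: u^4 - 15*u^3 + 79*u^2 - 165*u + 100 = (u - 5)*(u^3 - 10*u^2 + 29*u - 20) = (u - 5)*(u - 1)*(u^2 - 9*u + 20) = (u - 5)*(u - 4)*(u - 1)*(u - 5)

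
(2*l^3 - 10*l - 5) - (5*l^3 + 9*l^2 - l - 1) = -3*l^3 - 9*l^2 - 9*l - 4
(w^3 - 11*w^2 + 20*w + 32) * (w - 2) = w^4 - 13*w^3 + 42*w^2 - 8*w - 64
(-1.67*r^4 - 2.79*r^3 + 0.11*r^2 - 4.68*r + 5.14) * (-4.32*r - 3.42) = 7.2144*r^5 + 17.7642*r^4 + 9.0666*r^3 + 19.8414*r^2 - 6.1992*r - 17.5788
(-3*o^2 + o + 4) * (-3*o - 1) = 9*o^3 - 13*o - 4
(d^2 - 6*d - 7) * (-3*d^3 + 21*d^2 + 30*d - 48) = -3*d^5 + 39*d^4 - 75*d^3 - 375*d^2 + 78*d + 336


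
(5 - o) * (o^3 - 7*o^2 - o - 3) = -o^4 + 12*o^3 - 34*o^2 - 2*o - 15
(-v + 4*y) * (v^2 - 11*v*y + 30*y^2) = -v^3 + 15*v^2*y - 74*v*y^2 + 120*y^3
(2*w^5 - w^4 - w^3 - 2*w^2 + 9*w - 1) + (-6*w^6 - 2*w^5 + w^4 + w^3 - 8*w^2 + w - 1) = -6*w^6 - 10*w^2 + 10*w - 2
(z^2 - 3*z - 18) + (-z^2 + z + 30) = 12 - 2*z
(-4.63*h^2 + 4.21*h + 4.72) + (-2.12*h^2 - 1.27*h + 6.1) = -6.75*h^2 + 2.94*h + 10.82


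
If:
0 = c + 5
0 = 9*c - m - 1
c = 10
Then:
No Solution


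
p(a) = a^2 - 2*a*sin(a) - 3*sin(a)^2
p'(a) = -2*a*cos(a) + 2*a - 6*sin(a)*cos(a) - 2*sin(a)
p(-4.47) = 25.83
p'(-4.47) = -11.63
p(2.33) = 0.47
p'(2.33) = 9.41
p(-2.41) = 1.25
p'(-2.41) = -10.05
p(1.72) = -3.38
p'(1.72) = 2.86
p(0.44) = -0.73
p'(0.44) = -3.08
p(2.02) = -1.99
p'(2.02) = 6.34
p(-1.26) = -3.53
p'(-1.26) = 1.90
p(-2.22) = -0.51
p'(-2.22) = -8.42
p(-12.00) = 156.01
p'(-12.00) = -7.54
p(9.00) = 73.07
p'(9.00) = 35.83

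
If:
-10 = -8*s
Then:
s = 5/4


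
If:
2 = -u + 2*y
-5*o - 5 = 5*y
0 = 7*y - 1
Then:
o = -8/7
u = -12/7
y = 1/7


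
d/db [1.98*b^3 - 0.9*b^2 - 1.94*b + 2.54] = 5.94*b^2 - 1.8*b - 1.94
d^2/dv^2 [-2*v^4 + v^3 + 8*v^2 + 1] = -24*v^2 + 6*v + 16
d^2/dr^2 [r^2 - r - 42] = 2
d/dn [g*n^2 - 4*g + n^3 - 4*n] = 2*g*n + 3*n^2 - 4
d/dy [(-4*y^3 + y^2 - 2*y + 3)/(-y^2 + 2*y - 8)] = 2*(2*y^4 - 8*y^3 + 48*y^2 - 5*y + 5)/(y^4 - 4*y^3 + 20*y^2 - 32*y + 64)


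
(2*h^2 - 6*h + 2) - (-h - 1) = 2*h^2 - 5*h + 3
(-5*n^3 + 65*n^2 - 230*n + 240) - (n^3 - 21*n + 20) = -6*n^3 + 65*n^2 - 209*n + 220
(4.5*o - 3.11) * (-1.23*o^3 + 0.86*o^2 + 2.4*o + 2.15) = -5.535*o^4 + 7.6953*o^3 + 8.1254*o^2 + 2.211*o - 6.6865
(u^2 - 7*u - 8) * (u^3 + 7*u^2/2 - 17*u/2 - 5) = u^5 - 7*u^4/2 - 41*u^3 + 53*u^2/2 + 103*u + 40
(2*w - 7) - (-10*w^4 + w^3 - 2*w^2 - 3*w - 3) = 10*w^4 - w^3 + 2*w^2 + 5*w - 4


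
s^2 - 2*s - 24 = (s - 6)*(s + 4)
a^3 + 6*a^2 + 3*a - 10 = (a - 1)*(a + 2)*(a + 5)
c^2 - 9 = (c - 3)*(c + 3)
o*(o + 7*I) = o^2 + 7*I*o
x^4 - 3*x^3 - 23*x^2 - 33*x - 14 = (x - 7)*(x + 1)^2*(x + 2)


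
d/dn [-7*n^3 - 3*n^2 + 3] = 3*n*(-7*n - 2)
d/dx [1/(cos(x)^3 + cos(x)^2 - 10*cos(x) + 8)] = (3*cos(x)^2 + 2*cos(x) - 10)*sin(x)/(cos(x)^3 + cos(x)^2 - 10*cos(x) + 8)^2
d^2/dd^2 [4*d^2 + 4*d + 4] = 8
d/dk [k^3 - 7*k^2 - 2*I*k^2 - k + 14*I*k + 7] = 3*k^2 - 14*k - 4*I*k - 1 + 14*I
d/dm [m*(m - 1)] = 2*m - 1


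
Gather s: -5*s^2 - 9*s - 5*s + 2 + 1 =-5*s^2 - 14*s + 3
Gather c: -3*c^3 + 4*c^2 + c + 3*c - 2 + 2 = -3*c^3 + 4*c^2 + 4*c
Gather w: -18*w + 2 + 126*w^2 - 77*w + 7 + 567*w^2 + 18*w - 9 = 693*w^2 - 77*w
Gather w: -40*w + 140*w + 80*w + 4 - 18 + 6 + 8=180*w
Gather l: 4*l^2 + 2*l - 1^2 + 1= 4*l^2 + 2*l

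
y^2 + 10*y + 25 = (y + 5)^2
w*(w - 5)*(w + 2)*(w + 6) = w^4 + 3*w^3 - 28*w^2 - 60*w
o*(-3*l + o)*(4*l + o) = -12*l^2*o + l*o^2 + o^3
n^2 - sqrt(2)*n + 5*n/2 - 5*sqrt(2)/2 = (n + 5/2)*(n - sqrt(2))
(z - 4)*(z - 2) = z^2 - 6*z + 8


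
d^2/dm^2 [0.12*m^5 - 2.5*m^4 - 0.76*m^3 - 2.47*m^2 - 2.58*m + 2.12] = 2.4*m^3 - 30.0*m^2 - 4.56*m - 4.94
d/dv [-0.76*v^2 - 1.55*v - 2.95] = -1.52*v - 1.55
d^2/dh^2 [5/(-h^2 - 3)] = 30*(1 - h^2)/(h^2 + 3)^3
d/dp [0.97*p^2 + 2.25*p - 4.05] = 1.94*p + 2.25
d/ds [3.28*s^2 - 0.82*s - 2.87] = 6.56*s - 0.82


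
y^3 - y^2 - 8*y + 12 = (y - 2)^2*(y + 3)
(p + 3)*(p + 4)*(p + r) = p^3 + p^2*r + 7*p^2 + 7*p*r + 12*p + 12*r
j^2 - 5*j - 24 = (j - 8)*(j + 3)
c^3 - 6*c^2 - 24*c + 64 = (c - 8)*(c - 2)*(c + 4)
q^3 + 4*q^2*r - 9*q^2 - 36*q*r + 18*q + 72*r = (q - 6)*(q - 3)*(q + 4*r)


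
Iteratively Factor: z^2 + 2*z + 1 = (z + 1)*(z + 1)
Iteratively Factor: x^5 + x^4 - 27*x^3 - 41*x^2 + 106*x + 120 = (x + 1)*(x^4 - 27*x^2 - 14*x + 120) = (x - 2)*(x + 1)*(x^3 + 2*x^2 - 23*x - 60) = (x - 2)*(x + 1)*(x + 4)*(x^2 - 2*x - 15) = (x - 5)*(x - 2)*(x + 1)*(x + 4)*(x + 3)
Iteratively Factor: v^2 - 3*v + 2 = (v - 2)*(v - 1)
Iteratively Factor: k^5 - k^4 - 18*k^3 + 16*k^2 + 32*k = (k + 4)*(k^4 - 5*k^3 + 2*k^2 + 8*k) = (k - 2)*(k + 4)*(k^3 - 3*k^2 - 4*k) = k*(k - 2)*(k + 4)*(k^2 - 3*k - 4) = k*(k - 2)*(k + 1)*(k + 4)*(k - 4)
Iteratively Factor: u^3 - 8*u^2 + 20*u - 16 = (u - 2)*(u^2 - 6*u + 8) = (u - 2)^2*(u - 4)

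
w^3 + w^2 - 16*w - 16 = (w - 4)*(w + 1)*(w + 4)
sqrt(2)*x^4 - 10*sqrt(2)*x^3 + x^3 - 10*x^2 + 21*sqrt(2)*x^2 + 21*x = x*(x - 7)*(x - 3)*(sqrt(2)*x + 1)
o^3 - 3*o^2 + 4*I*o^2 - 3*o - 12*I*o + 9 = (o - 3)*(o + I)*(o + 3*I)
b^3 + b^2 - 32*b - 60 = (b - 6)*(b + 2)*(b + 5)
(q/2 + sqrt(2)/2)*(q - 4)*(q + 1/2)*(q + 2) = q^4/2 - 3*q^3/4 + sqrt(2)*q^3/2 - 9*q^2/2 - 3*sqrt(2)*q^2/4 - 9*sqrt(2)*q/2 - 2*q - 2*sqrt(2)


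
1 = 1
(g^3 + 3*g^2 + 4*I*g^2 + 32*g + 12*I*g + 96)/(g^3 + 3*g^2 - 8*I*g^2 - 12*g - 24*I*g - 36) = (g^2 + 4*I*g + 32)/(g^2 - 8*I*g - 12)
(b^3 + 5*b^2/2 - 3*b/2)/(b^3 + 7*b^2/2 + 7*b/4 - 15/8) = 4*b*(b + 3)/(4*b^2 + 16*b + 15)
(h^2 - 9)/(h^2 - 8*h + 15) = (h + 3)/(h - 5)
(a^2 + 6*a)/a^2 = (a + 6)/a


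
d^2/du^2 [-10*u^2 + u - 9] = -20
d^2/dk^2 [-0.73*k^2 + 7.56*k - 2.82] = -1.46000000000000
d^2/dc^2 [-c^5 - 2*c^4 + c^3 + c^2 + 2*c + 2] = -20*c^3 - 24*c^2 + 6*c + 2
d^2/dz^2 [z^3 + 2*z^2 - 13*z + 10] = 6*z + 4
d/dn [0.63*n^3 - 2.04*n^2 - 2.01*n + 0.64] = 1.89*n^2 - 4.08*n - 2.01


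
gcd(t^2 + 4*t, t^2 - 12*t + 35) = 1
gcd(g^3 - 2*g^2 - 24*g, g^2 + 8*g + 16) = g + 4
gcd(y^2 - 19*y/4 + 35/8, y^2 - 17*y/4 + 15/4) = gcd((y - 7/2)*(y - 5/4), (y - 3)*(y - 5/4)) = y - 5/4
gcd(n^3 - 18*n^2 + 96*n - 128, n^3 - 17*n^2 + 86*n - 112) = n^2 - 10*n + 16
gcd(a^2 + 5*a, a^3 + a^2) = a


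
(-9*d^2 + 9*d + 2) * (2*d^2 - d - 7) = -18*d^4 + 27*d^3 + 58*d^2 - 65*d - 14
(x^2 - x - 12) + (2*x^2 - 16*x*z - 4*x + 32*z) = 3*x^2 - 16*x*z - 5*x + 32*z - 12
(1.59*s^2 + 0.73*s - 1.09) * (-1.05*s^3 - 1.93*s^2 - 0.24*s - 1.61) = -1.6695*s^5 - 3.8352*s^4 - 0.646*s^3 - 0.6314*s^2 - 0.9137*s + 1.7549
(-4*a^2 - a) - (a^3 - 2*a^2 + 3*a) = -a^3 - 2*a^2 - 4*a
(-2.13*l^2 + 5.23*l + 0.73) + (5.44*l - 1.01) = -2.13*l^2 + 10.67*l - 0.28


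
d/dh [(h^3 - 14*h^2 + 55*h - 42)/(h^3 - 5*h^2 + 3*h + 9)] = (9*h^3 - 77*h^2 + 155*h - 207)/(h^5 - 7*h^4 + 10*h^3 + 18*h^2 - 27*h - 27)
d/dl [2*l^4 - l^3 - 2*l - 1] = 8*l^3 - 3*l^2 - 2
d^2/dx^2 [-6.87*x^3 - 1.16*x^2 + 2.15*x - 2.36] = -41.22*x - 2.32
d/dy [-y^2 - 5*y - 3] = -2*y - 5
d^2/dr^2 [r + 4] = 0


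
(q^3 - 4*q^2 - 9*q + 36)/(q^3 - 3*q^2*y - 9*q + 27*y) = (4 - q)/(-q + 3*y)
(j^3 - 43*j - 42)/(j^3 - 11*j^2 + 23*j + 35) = (j + 6)/(j - 5)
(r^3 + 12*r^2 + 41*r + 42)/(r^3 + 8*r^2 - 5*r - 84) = (r^2 + 5*r + 6)/(r^2 + r - 12)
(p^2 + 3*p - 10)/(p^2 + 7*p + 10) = (p - 2)/(p + 2)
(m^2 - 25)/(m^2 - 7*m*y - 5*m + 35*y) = (-m - 5)/(-m + 7*y)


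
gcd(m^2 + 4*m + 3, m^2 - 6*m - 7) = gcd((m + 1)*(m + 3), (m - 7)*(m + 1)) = m + 1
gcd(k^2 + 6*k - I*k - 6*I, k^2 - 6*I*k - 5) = k - I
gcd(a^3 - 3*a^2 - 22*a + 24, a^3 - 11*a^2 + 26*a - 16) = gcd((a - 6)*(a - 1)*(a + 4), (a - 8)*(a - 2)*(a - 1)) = a - 1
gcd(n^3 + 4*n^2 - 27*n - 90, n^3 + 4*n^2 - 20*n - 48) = n + 6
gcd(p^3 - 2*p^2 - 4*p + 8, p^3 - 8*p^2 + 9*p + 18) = 1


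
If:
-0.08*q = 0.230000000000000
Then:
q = -2.88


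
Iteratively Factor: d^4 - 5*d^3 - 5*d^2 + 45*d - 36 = (d - 3)*(d^3 - 2*d^2 - 11*d + 12) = (d - 3)*(d + 3)*(d^2 - 5*d + 4) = (d - 3)*(d - 1)*(d + 3)*(d - 4)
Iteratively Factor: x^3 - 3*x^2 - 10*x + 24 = (x + 3)*(x^2 - 6*x + 8) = (x - 4)*(x + 3)*(x - 2)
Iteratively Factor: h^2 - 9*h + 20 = (h - 4)*(h - 5)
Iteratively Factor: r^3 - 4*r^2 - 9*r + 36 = (r - 4)*(r^2 - 9) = (r - 4)*(r + 3)*(r - 3)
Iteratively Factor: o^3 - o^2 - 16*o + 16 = (o + 4)*(o^2 - 5*o + 4) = (o - 4)*(o + 4)*(o - 1)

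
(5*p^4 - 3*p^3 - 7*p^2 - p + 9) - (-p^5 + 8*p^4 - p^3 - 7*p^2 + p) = p^5 - 3*p^4 - 2*p^3 - 2*p + 9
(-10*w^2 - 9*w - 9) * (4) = -40*w^2 - 36*w - 36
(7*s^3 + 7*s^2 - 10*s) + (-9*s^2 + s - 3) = 7*s^3 - 2*s^2 - 9*s - 3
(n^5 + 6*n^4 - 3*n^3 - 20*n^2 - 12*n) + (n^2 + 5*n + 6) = n^5 + 6*n^4 - 3*n^3 - 19*n^2 - 7*n + 6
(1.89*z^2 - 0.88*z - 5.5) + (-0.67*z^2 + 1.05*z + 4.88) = 1.22*z^2 + 0.17*z - 0.62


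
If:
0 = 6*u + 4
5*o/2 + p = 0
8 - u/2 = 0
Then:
No Solution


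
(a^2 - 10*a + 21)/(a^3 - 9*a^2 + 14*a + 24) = (a^2 - 10*a + 21)/(a^3 - 9*a^2 + 14*a + 24)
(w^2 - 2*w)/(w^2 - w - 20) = w*(2 - w)/(-w^2 + w + 20)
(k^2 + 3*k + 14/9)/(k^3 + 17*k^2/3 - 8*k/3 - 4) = (k + 7/3)/(k^2 + 5*k - 6)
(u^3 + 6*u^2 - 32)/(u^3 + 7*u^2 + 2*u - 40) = (u + 4)/(u + 5)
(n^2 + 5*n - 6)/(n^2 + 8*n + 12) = (n - 1)/(n + 2)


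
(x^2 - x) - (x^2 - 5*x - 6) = 4*x + 6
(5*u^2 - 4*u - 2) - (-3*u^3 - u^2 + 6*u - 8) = 3*u^3 + 6*u^2 - 10*u + 6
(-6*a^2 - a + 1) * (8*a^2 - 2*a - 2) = -48*a^4 + 4*a^3 + 22*a^2 - 2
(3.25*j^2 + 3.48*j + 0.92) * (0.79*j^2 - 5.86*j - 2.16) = 2.5675*j^4 - 16.2958*j^3 - 26.686*j^2 - 12.908*j - 1.9872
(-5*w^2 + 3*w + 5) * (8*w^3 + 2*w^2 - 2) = -40*w^5 + 14*w^4 + 46*w^3 + 20*w^2 - 6*w - 10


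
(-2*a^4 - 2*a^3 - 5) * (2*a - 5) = -4*a^5 + 6*a^4 + 10*a^3 - 10*a + 25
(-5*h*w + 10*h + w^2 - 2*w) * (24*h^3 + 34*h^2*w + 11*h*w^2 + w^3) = -120*h^4*w + 240*h^4 - 146*h^3*w^2 + 292*h^3*w - 21*h^2*w^3 + 42*h^2*w^2 + 6*h*w^4 - 12*h*w^3 + w^5 - 2*w^4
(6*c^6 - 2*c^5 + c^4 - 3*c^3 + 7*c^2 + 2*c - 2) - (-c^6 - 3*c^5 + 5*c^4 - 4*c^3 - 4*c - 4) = 7*c^6 + c^5 - 4*c^4 + c^3 + 7*c^2 + 6*c + 2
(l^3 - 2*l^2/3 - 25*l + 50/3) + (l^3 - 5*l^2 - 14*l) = 2*l^3 - 17*l^2/3 - 39*l + 50/3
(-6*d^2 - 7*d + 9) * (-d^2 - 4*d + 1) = 6*d^4 + 31*d^3 + 13*d^2 - 43*d + 9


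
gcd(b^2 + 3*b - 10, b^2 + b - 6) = b - 2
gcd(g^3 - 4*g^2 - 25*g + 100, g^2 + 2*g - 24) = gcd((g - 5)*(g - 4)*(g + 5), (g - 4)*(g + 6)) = g - 4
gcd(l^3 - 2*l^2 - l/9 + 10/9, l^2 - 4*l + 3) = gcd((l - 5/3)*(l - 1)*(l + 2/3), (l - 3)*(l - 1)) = l - 1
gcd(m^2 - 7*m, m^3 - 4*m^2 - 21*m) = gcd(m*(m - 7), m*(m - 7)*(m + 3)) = m^2 - 7*m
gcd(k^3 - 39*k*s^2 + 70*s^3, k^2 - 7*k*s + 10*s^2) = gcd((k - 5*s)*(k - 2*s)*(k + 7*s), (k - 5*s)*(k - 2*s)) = k^2 - 7*k*s + 10*s^2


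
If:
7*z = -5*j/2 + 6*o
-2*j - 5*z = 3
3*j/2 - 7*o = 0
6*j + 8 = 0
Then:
No Solution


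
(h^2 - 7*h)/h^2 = (h - 7)/h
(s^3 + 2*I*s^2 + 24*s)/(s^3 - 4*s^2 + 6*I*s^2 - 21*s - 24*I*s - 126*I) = s*(s - 4*I)/(s^2 - 4*s - 21)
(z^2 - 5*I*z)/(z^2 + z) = (z - 5*I)/(z + 1)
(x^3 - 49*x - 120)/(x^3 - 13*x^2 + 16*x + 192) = (x + 5)/(x - 8)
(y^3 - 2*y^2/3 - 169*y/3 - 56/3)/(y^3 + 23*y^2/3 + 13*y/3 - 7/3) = (3*y^2 - 23*y - 8)/(3*y^2 + 2*y - 1)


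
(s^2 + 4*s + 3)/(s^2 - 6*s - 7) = (s + 3)/(s - 7)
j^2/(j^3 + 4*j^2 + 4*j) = j/(j^2 + 4*j + 4)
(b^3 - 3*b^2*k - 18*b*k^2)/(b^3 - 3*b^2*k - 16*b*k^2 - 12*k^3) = b*(b + 3*k)/(b^2 + 3*b*k + 2*k^2)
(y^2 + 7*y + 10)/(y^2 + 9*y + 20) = (y + 2)/(y + 4)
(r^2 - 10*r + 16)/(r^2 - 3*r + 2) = (r - 8)/(r - 1)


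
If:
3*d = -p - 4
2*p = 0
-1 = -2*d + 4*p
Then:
No Solution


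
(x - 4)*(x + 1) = x^2 - 3*x - 4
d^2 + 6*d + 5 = (d + 1)*(d + 5)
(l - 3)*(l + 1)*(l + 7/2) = l^3 + 3*l^2/2 - 10*l - 21/2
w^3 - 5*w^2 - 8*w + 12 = (w - 6)*(w - 1)*(w + 2)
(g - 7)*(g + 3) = g^2 - 4*g - 21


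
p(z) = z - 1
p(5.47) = 4.47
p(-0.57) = -1.57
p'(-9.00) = 1.00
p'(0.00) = 1.00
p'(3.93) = 1.00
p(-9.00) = -10.00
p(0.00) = -1.00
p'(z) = 1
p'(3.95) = 1.00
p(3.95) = 2.95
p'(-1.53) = 1.00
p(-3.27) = -4.27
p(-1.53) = -2.53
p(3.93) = 2.93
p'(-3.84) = 1.00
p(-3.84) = -4.84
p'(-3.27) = 1.00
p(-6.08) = -7.08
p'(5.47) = 1.00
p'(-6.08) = 1.00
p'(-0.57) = 1.00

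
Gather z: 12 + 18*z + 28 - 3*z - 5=15*z + 35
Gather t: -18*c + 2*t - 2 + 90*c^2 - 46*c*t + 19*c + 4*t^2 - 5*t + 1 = 90*c^2 + c + 4*t^2 + t*(-46*c - 3) - 1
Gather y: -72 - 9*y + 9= -9*y - 63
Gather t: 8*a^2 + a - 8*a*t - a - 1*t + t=8*a^2 - 8*a*t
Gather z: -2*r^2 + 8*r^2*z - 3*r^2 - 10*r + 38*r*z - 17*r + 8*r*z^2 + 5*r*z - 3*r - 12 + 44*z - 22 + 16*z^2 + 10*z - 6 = -5*r^2 - 30*r + z^2*(8*r + 16) + z*(8*r^2 + 43*r + 54) - 40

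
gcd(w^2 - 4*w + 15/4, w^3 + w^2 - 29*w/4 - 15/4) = w - 5/2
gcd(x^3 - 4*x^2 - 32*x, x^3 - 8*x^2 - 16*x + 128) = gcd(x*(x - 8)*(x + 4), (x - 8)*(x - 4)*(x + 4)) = x^2 - 4*x - 32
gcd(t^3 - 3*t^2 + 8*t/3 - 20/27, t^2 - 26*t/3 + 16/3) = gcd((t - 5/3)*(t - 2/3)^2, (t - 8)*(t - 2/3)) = t - 2/3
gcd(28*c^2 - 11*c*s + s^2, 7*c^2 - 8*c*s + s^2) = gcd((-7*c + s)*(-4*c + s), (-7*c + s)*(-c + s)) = -7*c + s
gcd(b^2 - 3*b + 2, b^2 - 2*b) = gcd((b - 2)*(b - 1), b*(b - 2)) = b - 2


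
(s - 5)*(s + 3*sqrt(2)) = s^2 - 5*s + 3*sqrt(2)*s - 15*sqrt(2)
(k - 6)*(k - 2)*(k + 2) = k^3 - 6*k^2 - 4*k + 24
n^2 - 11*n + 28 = (n - 7)*(n - 4)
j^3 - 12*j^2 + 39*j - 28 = (j - 7)*(j - 4)*(j - 1)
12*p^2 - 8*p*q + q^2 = (-6*p + q)*(-2*p + q)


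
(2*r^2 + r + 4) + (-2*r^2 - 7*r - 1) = 3 - 6*r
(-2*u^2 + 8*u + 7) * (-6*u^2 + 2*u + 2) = 12*u^4 - 52*u^3 - 30*u^2 + 30*u + 14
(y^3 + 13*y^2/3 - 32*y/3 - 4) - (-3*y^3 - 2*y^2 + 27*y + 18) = 4*y^3 + 19*y^2/3 - 113*y/3 - 22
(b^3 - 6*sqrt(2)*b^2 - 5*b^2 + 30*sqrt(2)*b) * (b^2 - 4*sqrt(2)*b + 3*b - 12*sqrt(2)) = b^5 - 10*sqrt(2)*b^4 - 2*b^4 + 20*sqrt(2)*b^3 + 33*b^3 - 96*b^2 + 150*sqrt(2)*b^2 - 720*b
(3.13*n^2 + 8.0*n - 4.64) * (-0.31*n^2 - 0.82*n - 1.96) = -0.9703*n^4 - 5.0466*n^3 - 11.2564*n^2 - 11.8752*n + 9.0944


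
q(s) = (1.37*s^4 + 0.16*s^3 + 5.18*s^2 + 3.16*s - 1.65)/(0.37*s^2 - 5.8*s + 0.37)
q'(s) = (5.8 - 0.74*s)*(1.37*s^4 + 0.16*s^3 + 5.18*s^2 + 3.16*s - 1.65)/(0.37*s^2 - 5.8*s + 0.37)^2 + (5.48*s^3 + 0.48*s^2 + 10.36*s + 3.16)/(0.37*s^2 - 5.8*s + 0.37) = (1.0138*s^5 - 23.7788*s^4 + 0.1716*s^3 - 31.0356*s^2 + 5.0542*s - 8.4008)/(0.1369*s^4 - 4.292*s^3 + 33.9138*s^2 - 4.292*s + 0.1369)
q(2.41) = -7.37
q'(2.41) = -6.81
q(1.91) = -4.56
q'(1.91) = -4.58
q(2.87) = -11.10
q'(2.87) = -9.49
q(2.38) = -7.17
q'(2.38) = -6.65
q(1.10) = -1.85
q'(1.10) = -2.37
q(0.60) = -0.78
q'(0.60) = -2.20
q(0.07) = 41.05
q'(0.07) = -7015.69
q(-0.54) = -0.49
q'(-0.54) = -1.71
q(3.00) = -12.39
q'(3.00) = -10.38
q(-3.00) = 6.74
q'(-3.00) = -5.57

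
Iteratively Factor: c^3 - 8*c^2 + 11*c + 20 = (c - 4)*(c^2 - 4*c - 5) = (c - 4)*(c + 1)*(c - 5)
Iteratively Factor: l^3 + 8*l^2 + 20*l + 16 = (l + 4)*(l^2 + 4*l + 4) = (l + 2)*(l + 4)*(l + 2)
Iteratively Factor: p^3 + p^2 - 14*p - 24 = (p + 3)*(p^2 - 2*p - 8) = (p - 4)*(p + 3)*(p + 2)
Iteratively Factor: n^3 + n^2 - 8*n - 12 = (n - 3)*(n^2 + 4*n + 4) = (n - 3)*(n + 2)*(n + 2)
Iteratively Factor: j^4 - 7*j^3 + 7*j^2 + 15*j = (j + 1)*(j^3 - 8*j^2 + 15*j) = (j - 5)*(j + 1)*(j^2 - 3*j) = (j - 5)*(j - 3)*(j + 1)*(j)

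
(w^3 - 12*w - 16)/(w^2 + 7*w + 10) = (w^2 - 2*w - 8)/(w + 5)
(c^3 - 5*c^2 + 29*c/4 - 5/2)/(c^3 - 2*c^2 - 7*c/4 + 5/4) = (c - 2)/(c + 1)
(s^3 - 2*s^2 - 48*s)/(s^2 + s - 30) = s*(s - 8)/(s - 5)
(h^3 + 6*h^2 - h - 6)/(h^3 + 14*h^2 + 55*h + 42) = (h - 1)/(h + 7)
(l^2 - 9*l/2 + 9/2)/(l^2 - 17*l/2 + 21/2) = (l - 3)/(l - 7)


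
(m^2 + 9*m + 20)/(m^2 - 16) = (m + 5)/(m - 4)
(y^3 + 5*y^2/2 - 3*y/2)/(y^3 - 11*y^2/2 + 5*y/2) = (y + 3)/(y - 5)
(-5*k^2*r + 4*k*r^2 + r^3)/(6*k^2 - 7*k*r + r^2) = r*(5*k + r)/(-6*k + r)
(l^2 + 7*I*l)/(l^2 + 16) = l*(l + 7*I)/(l^2 + 16)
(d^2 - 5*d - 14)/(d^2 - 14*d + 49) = (d + 2)/(d - 7)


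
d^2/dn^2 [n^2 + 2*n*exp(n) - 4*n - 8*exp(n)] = 2*n*exp(n) - 4*exp(n) + 2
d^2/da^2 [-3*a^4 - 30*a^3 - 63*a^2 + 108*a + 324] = -36*a^2 - 180*a - 126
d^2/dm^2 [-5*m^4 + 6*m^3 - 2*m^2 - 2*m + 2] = -60*m^2 + 36*m - 4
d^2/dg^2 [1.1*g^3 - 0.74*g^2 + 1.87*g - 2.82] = 6.6*g - 1.48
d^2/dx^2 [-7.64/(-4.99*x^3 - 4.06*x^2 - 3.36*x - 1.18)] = (-(228.7416*x + 62.0368)*(4.99*x^3 + 4.06*x^2 + 3.36*x + 1.18) + 7.64*(14.97*x^2 + 8.12*x + 3.36)*(29.94*x^2 + 16.24*x + 6.72))/(4.99*x^3 + 4.06*x^2 + 3.36*x + 1.18)^3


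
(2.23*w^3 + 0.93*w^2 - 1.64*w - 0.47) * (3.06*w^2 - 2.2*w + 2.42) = 6.8238*w^5 - 2.0602*w^4 - 1.6678*w^3 + 4.4204*w^2 - 2.9348*w - 1.1374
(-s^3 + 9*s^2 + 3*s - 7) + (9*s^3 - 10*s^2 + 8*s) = 8*s^3 - s^2 + 11*s - 7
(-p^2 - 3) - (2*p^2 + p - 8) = -3*p^2 - p + 5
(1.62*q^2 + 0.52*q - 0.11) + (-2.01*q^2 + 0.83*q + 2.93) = -0.39*q^2 + 1.35*q + 2.82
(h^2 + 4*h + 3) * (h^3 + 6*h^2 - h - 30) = h^5 + 10*h^4 + 26*h^3 - 16*h^2 - 123*h - 90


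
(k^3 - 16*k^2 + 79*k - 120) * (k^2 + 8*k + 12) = k^5 - 8*k^4 - 37*k^3 + 320*k^2 - 12*k - 1440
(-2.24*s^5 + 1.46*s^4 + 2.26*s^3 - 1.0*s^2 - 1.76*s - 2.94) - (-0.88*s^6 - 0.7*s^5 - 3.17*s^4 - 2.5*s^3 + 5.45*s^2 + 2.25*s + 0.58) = 0.88*s^6 - 1.54*s^5 + 4.63*s^4 + 4.76*s^3 - 6.45*s^2 - 4.01*s - 3.52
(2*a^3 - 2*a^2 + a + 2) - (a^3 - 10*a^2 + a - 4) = a^3 + 8*a^2 + 6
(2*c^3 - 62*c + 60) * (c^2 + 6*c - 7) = 2*c^5 + 12*c^4 - 76*c^3 - 312*c^2 + 794*c - 420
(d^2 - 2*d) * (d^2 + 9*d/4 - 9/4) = d^4 + d^3/4 - 27*d^2/4 + 9*d/2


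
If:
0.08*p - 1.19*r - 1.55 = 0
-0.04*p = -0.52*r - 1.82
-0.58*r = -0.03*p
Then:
No Solution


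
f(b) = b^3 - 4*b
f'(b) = 3*b^2 - 4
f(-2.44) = -4.77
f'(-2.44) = 13.86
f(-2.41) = -4.36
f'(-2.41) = 13.42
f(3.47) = 27.90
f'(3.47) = 32.12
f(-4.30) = -62.31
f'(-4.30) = 51.47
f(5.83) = 174.84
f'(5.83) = 97.97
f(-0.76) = 2.60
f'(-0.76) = -2.27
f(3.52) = 29.53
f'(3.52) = 33.17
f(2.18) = 1.64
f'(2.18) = 10.26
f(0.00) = 0.00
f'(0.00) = -4.00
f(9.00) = 693.00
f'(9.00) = 239.00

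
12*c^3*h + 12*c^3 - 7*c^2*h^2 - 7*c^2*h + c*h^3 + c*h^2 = (-4*c + h)*(-3*c + h)*(c*h + c)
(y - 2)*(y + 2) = y^2 - 4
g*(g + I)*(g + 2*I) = g^3 + 3*I*g^2 - 2*g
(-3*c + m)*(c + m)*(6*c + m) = -18*c^3 - 15*c^2*m + 4*c*m^2 + m^3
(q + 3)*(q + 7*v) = q^2 + 7*q*v + 3*q + 21*v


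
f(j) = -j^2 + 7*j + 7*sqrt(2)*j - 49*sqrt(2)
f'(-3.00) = 22.90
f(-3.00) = -128.99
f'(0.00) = 16.90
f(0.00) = -69.30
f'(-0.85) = 18.60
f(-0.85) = -84.38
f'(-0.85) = 18.60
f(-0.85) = -84.38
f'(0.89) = 15.12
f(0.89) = -55.05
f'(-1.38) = 19.66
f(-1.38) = -94.52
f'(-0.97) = 18.84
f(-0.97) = -86.63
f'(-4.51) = 25.92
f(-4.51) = -165.85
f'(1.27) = 14.36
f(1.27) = -49.45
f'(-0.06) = 17.02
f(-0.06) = -70.31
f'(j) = -2*j + 7 + 7*sqrt(2)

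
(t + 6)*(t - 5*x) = t^2 - 5*t*x + 6*t - 30*x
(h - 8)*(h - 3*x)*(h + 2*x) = h^3 - h^2*x - 8*h^2 - 6*h*x^2 + 8*h*x + 48*x^2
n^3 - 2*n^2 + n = n*(n - 1)^2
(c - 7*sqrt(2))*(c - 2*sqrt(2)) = c^2 - 9*sqrt(2)*c + 28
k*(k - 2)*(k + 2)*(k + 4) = k^4 + 4*k^3 - 4*k^2 - 16*k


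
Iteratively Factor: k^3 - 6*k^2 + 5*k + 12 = (k - 3)*(k^2 - 3*k - 4) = (k - 3)*(k + 1)*(k - 4)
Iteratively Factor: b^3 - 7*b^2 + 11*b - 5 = (b - 1)*(b^2 - 6*b + 5) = (b - 5)*(b - 1)*(b - 1)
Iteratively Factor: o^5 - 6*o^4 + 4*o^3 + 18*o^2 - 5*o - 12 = (o - 3)*(o^4 - 3*o^3 - 5*o^2 + 3*o + 4) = (o - 3)*(o + 1)*(o^3 - 4*o^2 - o + 4) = (o - 3)*(o + 1)^2*(o^2 - 5*o + 4) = (o - 3)*(o - 1)*(o + 1)^2*(o - 4)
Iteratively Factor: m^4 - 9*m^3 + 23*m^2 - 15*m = (m - 3)*(m^3 - 6*m^2 + 5*m) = (m - 5)*(m - 3)*(m^2 - m) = (m - 5)*(m - 3)*(m - 1)*(m)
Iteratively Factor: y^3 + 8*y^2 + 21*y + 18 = (y + 3)*(y^2 + 5*y + 6) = (y + 3)^2*(y + 2)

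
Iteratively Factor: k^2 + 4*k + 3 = (k + 1)*(k + 3)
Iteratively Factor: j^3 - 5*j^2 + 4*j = (j - 4)*(j^2 - j) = (j - 4)*(j - 1)*(j)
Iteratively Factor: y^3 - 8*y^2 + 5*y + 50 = (y - 5)*(y^2 - 3*y - 10) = (y - 5)^2*(y + 2)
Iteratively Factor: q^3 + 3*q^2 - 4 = (q + 2)*(q^2 + q - 2) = (q - 1)*(q + 2)*(q + 2)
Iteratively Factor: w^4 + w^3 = (w)*(w^3 + w^2) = w^2*(w^2 + w) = w^2*(w + 1)*(w)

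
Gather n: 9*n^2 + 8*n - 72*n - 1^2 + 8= 9*n^2 - 64*n + 7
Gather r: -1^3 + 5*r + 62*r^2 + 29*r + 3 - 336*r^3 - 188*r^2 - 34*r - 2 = -336*r^3 - 126*r^2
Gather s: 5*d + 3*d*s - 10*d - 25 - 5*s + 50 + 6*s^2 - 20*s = -5*d + 6*s^2 + s*(3*d - 25) + 25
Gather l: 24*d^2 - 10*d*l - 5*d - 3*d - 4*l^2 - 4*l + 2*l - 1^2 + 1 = 24*d^2 - 8*d - 4*l^2 + l*(-10*d - 2)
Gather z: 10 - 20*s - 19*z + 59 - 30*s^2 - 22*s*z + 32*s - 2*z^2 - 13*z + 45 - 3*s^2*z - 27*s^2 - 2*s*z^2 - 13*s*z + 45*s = -57*s^2 + 57*s + z^2*(-2*s - 2) + z*(-3*s^2 - 35*s - 32) + 114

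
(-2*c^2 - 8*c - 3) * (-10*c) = 20*c^3 + 80*c^2 + 30*c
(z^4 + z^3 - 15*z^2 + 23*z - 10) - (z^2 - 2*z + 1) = z^4 + z^3 - 16*z^2 + 25*z - 11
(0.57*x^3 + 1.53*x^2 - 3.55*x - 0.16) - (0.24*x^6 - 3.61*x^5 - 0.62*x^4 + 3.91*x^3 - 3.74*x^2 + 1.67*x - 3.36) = -0.24*x^6 + 3.61*x^5 + 0.62*x^4 - 3.34*x^3 + 5.27*x^2 - 5.22*x + 3.2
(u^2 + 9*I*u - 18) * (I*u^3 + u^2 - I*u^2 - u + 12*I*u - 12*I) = I*u^5 - 8*u^4 - I*u^4 + 8*u^3 + 3*I*u^3 - 126*u^2 - 3*I*u^2 + 126*u - 216*I*u + 216*I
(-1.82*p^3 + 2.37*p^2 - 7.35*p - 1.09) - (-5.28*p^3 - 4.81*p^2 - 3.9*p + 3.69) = 3.46*p^3 + 7.18*p^2 - 3.45*p - 4.78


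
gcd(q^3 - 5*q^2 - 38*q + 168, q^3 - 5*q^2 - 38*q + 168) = q^3 - 5*q^2 - 38*q + 168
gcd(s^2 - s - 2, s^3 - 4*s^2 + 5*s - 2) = s - 2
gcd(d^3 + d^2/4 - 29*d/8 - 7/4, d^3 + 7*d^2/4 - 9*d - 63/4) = d + 7/4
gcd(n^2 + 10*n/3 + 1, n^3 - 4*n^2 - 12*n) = 1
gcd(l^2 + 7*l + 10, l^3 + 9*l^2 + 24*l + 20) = l^2 + 7*l + 10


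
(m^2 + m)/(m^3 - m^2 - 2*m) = 1/(m - 2)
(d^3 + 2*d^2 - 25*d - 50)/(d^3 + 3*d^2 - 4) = (d^2 - 25)/(d^2 + d - 2)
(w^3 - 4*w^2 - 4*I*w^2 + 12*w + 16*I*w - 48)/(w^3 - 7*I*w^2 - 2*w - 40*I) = (w^2 + w*(-4 - 6*I) + 24*I)/(w^2 - 9*I*w - 20)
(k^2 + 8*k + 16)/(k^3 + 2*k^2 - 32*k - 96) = 1/(k - 6)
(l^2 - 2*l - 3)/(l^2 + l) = (l - 3)/l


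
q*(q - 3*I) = q^2 - 3*I*q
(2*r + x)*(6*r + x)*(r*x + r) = 12*r^3*x + 12*r^3 + 8*r^2*x^2 + 8*r^2*x + r*x^3 + r*x^2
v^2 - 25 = (v - 5)*(v + 5)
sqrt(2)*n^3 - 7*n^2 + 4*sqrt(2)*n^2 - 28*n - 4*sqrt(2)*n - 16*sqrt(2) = (n + 4)*(n - 4*sqrt(2))*(sqrt(2)*n + 1)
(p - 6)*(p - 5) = p^2 - 11*p + 30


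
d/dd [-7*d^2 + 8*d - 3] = 8 - 14*d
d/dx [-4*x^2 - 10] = -8*x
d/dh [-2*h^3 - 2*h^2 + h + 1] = -6*h^2 - 4*h + 1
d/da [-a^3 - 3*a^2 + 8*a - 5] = -3*a^2 - 6*a + 8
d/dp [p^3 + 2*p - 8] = 3*p^2 + 2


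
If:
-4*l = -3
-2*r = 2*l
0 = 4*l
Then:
No Solution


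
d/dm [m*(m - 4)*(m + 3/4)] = 3*m^2 - 13*m/2 - 3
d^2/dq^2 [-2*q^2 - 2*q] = -4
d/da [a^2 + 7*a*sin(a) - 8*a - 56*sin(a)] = 7*a*cos(a) + 2*a + 7*sin(a) - 56*cos(a) - 8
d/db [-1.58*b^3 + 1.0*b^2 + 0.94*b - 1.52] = -4.74*b^2 + 2.0*b + 0.94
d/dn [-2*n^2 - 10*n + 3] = -4*n - 10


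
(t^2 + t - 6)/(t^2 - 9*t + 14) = (t + 3)/(t - 7)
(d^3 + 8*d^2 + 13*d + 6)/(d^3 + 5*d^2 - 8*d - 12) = (d + 1)/(d - 2)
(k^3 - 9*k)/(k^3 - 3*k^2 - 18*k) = (k - 3)/(k - 6)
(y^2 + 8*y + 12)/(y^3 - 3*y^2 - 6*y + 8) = (y + 6)/(y^2 - 5*y + 4)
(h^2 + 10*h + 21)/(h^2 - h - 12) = (h + 7)/(h - 4)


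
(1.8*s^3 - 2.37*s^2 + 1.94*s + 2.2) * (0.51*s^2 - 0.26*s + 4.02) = 0.918*s^5 - 1.6767*s^4 + 8.8416*s^3 - 8.9098*s^2 + 7.2268*s + 8.844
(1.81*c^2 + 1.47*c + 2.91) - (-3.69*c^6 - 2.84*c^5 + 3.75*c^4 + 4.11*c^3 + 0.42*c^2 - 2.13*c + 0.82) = 3.69*c^6 + 2.84*c^5 - 3.75*c^4 - 4.11*c^3 + 1.39*c^2 + 3.6*c + 2.09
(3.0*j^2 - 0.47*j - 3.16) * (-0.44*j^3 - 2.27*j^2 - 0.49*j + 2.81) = -1.32*j^5 - 6.6032*j^4 + 0.9873*j^3 + 15.8335*j^2 + 0.2277*j - 8.8796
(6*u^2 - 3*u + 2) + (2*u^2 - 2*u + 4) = 8*u^2 - 5*u + 6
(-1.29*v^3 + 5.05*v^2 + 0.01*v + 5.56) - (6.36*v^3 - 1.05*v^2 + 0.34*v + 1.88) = -7.65*v^3 + 6.1*v^2 - 0.33*v + 3.68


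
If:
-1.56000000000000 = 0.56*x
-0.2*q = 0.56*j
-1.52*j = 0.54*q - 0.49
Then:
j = 61.25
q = -171.50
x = -2.79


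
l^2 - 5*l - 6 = (l - 6)*(l + 1)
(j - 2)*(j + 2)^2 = j^3 + 2*j^2 - 4*j - 8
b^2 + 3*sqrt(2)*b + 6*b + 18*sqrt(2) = (b + 6)*(b + 3*sqrt(2))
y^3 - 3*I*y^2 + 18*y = y*(y - 6*I)*(y + 3*I)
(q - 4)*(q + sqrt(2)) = q^2 - 4*q + sqrt(2)*q - 4*sqrt(2)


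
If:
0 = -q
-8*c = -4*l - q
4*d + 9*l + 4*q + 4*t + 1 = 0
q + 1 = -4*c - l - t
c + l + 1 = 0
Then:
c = -1/3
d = 1/4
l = -2/3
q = 0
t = 1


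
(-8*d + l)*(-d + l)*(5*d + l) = 40*d^3 - 37*d^2*l - 4*d*l^2 + l^3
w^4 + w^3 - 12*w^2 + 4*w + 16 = (w - 2)^2*(w + 1)*(w + 4)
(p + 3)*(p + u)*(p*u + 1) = p^3*u + p^2*u^2 + 3*p^2*u + p^2 + 3*p*u^2 + p*u + 3*p + 3*u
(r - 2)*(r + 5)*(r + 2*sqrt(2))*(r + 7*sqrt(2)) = r^4 + 3*r^3 + 9*sqrt(2)*r^3 + 18*r^2 + 27*sqrt(2)*r^2 - 90*sqrt(2)*r + 84*r - 280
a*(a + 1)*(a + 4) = a^3 + 5*a^2 + 4*a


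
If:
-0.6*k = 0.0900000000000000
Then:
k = -0.15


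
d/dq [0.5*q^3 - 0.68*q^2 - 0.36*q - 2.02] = 1.5*q^2 - 1.36*q - 0.36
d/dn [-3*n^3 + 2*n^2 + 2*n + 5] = -9*n^2 + 4*n + 2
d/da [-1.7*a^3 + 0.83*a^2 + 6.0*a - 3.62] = -5.1*a^2 + 1.66*a + 6.0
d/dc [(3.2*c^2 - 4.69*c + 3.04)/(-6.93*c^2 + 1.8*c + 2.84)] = (-26.7417*c^2 + 60.3104*c - 18.7916)/(48.0249*c^4 - 24.948*c^3 - 36.1224*c^2 + 10.224*c + 8.0656)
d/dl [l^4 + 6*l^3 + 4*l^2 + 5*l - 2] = 4*l^3 + 18*l^2 + 8*l + 5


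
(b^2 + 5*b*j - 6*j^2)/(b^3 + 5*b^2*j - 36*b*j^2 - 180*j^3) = (b - j)/(b^2 - b*j - 30*j^2)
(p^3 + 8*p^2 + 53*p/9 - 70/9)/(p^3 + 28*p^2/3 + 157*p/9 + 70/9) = (3*p - 2)/(3*p + 2)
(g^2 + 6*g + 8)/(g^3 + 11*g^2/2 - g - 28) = 2*(g + 2)/(2*g^2 + 3*g - 14)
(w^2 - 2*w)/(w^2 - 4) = w/(w + 2)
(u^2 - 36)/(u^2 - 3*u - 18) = (u + 6)/(u + 3)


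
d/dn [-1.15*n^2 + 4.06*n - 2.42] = 4.06 - 2.3*n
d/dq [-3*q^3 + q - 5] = 1 - 9*q^2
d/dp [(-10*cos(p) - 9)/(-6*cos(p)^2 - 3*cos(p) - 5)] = (60*cos(p)^2 + 108*cos(p) - 23)*sin(p)/(-6*sin(p)^2 + 3*cos(p) + 11)^2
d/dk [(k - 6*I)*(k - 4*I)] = 2*k - 10*I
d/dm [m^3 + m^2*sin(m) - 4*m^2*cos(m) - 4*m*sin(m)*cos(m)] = 4*m^2*sin(m) + m^2*cos(m) + 3*m^2 + 2*m*sin(m) - 8*m*cos(m) - 4*m*cos(2*m) - 2*sin(2*m)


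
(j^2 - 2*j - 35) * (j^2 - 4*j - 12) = j^4 - 6*j^3 - 39*j^2 + 164*j + 420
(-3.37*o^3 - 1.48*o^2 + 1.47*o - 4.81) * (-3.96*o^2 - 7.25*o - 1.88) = 13.3452*o^5 + 30.2933*o^4 + 11.2444*o^3 + 11.1725*o^2 + 32.1089*o + 9.0428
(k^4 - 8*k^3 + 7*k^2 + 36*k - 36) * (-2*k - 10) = -2*k^5 + 6*k^4 + 66*k^3 - 142*k^2 - 288*k + 360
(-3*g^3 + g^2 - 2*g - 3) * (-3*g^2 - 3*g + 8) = 9*g^5 + 6*g^4 - 21*g^3 + 23*g^2 - 7*g - 24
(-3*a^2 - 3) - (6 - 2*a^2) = -a^2 - 9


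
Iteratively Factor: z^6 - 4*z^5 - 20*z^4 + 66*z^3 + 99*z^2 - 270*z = (z + 3)*(z^5 - 7*z^4 + z^3 + 63*z^2 - 90*z) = z*(z + 3)*(z^4 - 7*z^3 + z^2 + 63*z - 90) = z*(z - 2)*(z + 3)*(z^3 - 5*z^2 - 9*z + 45) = z*(z - 2)*(z + 3)^2*(z^2 - 8*z + 15) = z*(z - 3)*(z - 2)*(z + 3)^2*(z - 5)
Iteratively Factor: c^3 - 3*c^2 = (c - 3)*(c^2) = c*(c - 3)*(c)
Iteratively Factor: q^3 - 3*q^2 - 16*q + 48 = (q - 3)*(q^2 - 16) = (q - 4)*(q - 3)*(q + 4)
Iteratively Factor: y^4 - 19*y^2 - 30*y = (y + 3)*(y^3 - 3*y^2 - 10*y) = y*(y + 3)*(y^2 - 3*y - 10) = y*(y - 5)*(y + 3)*(y + 2)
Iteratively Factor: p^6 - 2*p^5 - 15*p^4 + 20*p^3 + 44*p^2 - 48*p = (p - 4)*(p^5 + 2*p^4 - 7*p^3 - 8*p^2 + 12*p) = (p - 4)*(p - 1)*(p^4 + 3*p^3 - 4*p^2 - 12*p) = (p - 4)*(p - 2)*(p - 1)*(p^3 + 5*p^2 + 6*p) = p*(p - 4)*(p - 2)*(p - 1)*(p^2 + 5*p + 6) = p*(p - 4)*(p - 2)*(p - 1)*(p + 3)*(p + 2)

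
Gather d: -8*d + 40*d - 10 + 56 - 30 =32*d + 16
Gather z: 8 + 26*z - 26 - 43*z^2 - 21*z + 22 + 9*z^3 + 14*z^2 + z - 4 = 9*z^3 - 29*z^2 + 6*z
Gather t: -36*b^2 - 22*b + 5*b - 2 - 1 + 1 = -36*b^2 - 17*b - 2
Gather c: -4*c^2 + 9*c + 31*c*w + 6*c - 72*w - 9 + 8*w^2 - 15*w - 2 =-4*c^2 + c*(31*w + 15) + 8*w^2 - 87*w - 11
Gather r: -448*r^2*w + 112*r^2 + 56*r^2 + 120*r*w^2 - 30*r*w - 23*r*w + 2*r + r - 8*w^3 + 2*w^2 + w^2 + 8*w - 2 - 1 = r^2*(168 - 448*w) + r*(120*w^2 - 53*w + 3) - 8*w^3 + 3*w^2 + 8*w - 3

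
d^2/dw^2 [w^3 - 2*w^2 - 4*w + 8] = 6*w - 4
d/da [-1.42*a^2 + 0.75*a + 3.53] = 0.75 - 2.84*a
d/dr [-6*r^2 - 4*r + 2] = -12*r - 4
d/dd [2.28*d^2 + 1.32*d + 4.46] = 4.56*d + 1.32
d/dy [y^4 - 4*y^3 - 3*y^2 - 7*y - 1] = 4*y^3 - 12*y^2 - 6*y - 7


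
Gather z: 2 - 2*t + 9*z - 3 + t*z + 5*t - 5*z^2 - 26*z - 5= 3*t - 5*z^2 + z*(t - 17) - 6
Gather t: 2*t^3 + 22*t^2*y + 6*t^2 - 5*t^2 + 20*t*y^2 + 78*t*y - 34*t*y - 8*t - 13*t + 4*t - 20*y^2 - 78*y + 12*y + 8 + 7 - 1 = 2*t^3 + t^2*(22*y + 1) + t*(20*y^2 + 44*y - 17) - 20*y^2 - 66*y + 14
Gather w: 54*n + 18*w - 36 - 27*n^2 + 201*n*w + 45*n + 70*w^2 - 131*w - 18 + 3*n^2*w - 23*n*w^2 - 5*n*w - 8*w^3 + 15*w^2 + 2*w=-27*n^2 + 99*n - 8*w^3 + w^2*(85 - 23*n) + w*(3*n^2 + 196*n - 111) - 54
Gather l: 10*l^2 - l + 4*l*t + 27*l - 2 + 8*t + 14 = 10*l^2 + l*(4*t + 26) + 8*t + 12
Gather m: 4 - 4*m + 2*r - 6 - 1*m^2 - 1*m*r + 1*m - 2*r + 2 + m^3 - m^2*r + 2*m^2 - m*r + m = m^3 + m^2*(1 - r) + m*(-2*r - 2)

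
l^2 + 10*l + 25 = (l + 5)^2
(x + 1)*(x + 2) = x^2 + 3*x + 2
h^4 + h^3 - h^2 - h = h*(h - 1)*(h + 1)^2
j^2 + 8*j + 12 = (j + 2)*(j + 6)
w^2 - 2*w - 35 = (w - 7)*(w + 5)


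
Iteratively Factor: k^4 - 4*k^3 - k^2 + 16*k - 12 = (k - 1)*(k^3 - 3*k^2 - 4*k + 12) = (k - 3)*(k - 1)*(k^2 - 4) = (k - 3)*(k - 2)*(k - 1)*(k + 2)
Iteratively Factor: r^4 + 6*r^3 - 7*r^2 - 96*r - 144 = (r + 3)*(r^3 + 3*r^2 - 16*r - 48) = (r + 3)^2*(r^2 - 16) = (r - 4)*(r + 3)^2*(r + 4)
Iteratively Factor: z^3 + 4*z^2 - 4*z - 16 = (z + 2)*(z^2 + 2*z - 8) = (z - 2)*(z + 2)*(z + 4)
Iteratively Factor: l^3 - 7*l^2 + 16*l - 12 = (l - 2)*(l^2 - 5*l + 6) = (l - 2)^2*(l - 3)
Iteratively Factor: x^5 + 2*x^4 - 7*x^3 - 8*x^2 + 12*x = (x - 2)*(x^4 + 4*x^3 + x^2 - 6*x) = (x - 2)*(x + 3)*(x^3 + x^2 - 2*x) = (x - 2)*(x - 1)*(x + 3)*(x^2 + 2*x) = (x - 2)*(x - 1)*(x + 2)*(x + 3)*(x)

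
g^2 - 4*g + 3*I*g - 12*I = (g - 4)*(g + 3*I)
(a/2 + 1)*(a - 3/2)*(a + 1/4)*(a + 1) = a^4/2 + 7*a^3/8 - 17*a^2/16 - 29*a/16 - 3/8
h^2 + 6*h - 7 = (h - 1)*(h + 7)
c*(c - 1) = c^2 - c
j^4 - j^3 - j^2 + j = j*(j - 1)^2*(j + 1)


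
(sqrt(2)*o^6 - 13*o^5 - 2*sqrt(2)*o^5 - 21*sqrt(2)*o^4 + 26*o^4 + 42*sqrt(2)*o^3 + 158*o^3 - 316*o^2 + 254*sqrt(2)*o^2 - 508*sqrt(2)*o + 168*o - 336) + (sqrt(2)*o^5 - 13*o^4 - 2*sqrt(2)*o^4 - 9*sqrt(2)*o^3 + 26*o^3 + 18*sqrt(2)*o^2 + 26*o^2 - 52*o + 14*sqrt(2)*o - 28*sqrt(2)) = sqrt(2)*o^6 - 13*o^5 - sqrt(2)*o^5 - 23*sqrt(2)*o^4 + 13*o^4 + 33*sqrt(2)*o^3 + 184*o^3 - 290*o^2 + 272*sqrt(2)*o^2 - 494*sqrt(2)*o + 116*o - 336 - 28*sqrt(2)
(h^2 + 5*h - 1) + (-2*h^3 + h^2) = -2*h^3 + 2*h^2 + 5*h - 1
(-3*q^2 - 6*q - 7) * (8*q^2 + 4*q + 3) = -24*q^4 - 60*q^3 - 89*q^2 - 46*q - 21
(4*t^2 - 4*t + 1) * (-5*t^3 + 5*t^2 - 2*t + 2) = -20*t^5 + 40*t^4 - 33*t^3 + 21*t^2 - 10*t + 2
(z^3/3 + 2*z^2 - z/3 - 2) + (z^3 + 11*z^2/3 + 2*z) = 4*z^3/3 + 17*z^2/3 + 5*z/3 - 2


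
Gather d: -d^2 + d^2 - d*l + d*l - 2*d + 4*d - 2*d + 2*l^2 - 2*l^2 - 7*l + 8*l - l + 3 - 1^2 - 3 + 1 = 0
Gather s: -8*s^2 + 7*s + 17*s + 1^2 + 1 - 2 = -8*s^2 + 24*s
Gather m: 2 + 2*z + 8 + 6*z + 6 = 8*z + 16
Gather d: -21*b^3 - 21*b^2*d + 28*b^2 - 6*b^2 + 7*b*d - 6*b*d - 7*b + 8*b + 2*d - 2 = -21*b^3 + 22*b^2 + b + d*(-21*b^2 + b + 2) - 2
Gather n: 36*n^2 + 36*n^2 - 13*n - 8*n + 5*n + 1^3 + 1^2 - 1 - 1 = 72*n^2 - 16*n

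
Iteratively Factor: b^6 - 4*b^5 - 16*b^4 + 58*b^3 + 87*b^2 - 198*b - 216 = (b - 3)*(b^5 - b^4 - 19*b^3 + b^2 + 90*b + 72) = (b - 3)*(b + 3)*(b^4 - 4*b^3 - 7*b^2 + 22*b + 24) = (b - 3)^2*(b + 3)*(b^3 - b^2 - 10*b - 8) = (b - 3)^2*(b + 2)*(b + 3)*(b^2 - 3*b - 4) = (b - 3)^2*(b + 1)*(b + 2)*(b + 3)*(b - 4)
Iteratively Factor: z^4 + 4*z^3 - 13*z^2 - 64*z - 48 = (z + 3)*(z^3 + z^2 - 16*z - 16) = (z - 4)*(z + 3)*(z^2 + 5*z + 4) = (z - 4)*(z + 3)*(z + 4)*(z + 1)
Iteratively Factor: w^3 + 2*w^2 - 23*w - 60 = (w - 5)*(w^2 + 7*w + 12) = (w - 5)*(w + 4)*(w + 3)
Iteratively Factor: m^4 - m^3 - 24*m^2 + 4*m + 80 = (m - 2)*(m^3 + m^2 - 22*m - 40) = (m - 5)*(m - 2)*(m^2 + 6*m + 8) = (m - 5)*(m - 2)*(m + 2)*(m + 4)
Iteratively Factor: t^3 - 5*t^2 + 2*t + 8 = (t - 4)*(t^2 - t - 2) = (t - 4)*(t - 2)*(t + 1)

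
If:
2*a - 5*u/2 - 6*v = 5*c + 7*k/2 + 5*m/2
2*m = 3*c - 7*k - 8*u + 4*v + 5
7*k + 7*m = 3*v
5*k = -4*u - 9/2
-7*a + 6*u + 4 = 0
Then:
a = 4016/1397 - 30*v/127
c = 1163/2794 - 1258*v/889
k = 28*v/127 - 8521/2794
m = 185*v/889 + 8521/2794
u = 3754/1397 - 35*v/127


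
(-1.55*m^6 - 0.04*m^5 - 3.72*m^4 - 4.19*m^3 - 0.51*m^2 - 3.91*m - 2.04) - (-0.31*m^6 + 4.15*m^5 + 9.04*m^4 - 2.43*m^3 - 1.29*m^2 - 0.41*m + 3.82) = -1.24*m^6 - 4.19*m^5 - 12.76*m^4 - 1.76*m^3 + 0.78*m^2 - 3.5*m - 5.86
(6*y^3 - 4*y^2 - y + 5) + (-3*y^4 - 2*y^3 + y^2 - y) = -3*y^4 + 4*y^3 - 3*y^2 - 2*y + 5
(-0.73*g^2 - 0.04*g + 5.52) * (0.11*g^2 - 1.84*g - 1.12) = -0.0803*g^4 + 1.3388*g^3 + 1.4984*g^2 - 10.112*g - 6.1824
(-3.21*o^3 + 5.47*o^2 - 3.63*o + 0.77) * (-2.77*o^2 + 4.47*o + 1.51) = 8.8917*o^5 - 29.5006*o^4 + 29.6589*o^3 - 10.0993*o^2 - 2.0394*o + 1.1627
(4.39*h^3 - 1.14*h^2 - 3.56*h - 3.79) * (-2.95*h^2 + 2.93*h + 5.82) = -12.9505*h^5 + 16.2257*h^4 + 32.7116*h^3 - 5.8851*h^2 - 31.8239*h - 22.0578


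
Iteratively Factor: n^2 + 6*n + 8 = (n + 2)*(n + 4)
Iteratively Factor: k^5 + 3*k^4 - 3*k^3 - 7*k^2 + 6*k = (k - 1)*(k^4 + 4*k^3 + k^2 - 6*k) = (k - 1)*(k + 3)*(k^3 + k^2 - 2*k) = (k - 1)^2*(k + 3)*(k^2 + 2*k) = (k - 1)^2*(k + 2)*(k + 3)*(k)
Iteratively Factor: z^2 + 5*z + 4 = (z + 4)*(z + 1)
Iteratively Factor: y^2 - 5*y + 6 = (y - 3)*(y - 2)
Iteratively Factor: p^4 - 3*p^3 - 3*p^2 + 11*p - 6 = (p - 3)*(p^3 - 3*p + 2) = (p - 3)*(p - 1)*(p^2 + p - 2) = (p - 3)*(p - 1)*(p + 2)*(p - 1)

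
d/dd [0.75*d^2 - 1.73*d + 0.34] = 1.5*d - 1.73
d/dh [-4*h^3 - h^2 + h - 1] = -12*h^2 - 2*h + 1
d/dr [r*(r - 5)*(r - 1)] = 3*r^2 - 12*r + 5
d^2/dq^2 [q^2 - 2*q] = 2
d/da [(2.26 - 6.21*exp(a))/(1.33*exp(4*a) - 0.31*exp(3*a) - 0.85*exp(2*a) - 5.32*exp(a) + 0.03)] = (24.7779*exp(4*a) - 15.8734*exp(3*a) - 3.1767*exp(2*a) + 3.842*exp(a) + 11.8369)*exp(a)/(1.7689*exp(8*a) - 0.8246*exp(7*a) - 2.1649*exp(6*a) - 13.6242*exp(5*a) + 4.1007*exp(4*a) + 9.0254*exp(3*a) + 28.2514*exp(2*a) - 0.3192*exp(a) + 0.0009)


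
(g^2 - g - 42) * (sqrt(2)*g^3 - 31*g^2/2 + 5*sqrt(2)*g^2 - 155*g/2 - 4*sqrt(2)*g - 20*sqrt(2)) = sqrt(2)*g^5 - 31*g^4/2 + 4*sqrt(2)*g^4 - 51*sqrt(2)*g^3 - 62*g^3 - 226*sqrt(2)*g^2 + 1457*g^2/2 + 188*sqrt(2)*g + 3255*g + 840*sqrt(2)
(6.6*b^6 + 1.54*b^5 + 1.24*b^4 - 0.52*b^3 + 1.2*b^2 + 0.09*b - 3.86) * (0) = 0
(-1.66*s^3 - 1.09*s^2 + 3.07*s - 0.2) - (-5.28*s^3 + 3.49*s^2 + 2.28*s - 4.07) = 3.62*s^3 - 4.58*s^2 + 0.79*s + 3.87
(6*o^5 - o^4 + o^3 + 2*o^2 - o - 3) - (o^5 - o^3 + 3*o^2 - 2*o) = 5*o^5 - o^4 + 2*o^3 - o^2 + o - 3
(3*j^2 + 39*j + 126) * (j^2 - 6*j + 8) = 3*j^4 + 21*j^3 - 84*j^2 - 444*j + 1008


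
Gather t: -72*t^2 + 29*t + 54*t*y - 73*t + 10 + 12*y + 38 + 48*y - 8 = -72*t^2 + t*(54*y - 44) + 60*y + 40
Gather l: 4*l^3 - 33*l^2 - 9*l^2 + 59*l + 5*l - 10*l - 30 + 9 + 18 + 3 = 4*l^3 - 42*l^2 + 54*l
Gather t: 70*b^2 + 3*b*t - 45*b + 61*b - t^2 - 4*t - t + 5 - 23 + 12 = 70*b^2 + 16*b - t^2 + t*(3*b - 5) - 6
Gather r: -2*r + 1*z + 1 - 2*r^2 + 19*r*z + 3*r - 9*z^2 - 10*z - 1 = -2*r^2 + r*(19*z + 1) - 9*z^2 - 9*z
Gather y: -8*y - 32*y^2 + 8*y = -32*y^2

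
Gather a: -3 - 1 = -4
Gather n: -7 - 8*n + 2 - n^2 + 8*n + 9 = 4 - n^2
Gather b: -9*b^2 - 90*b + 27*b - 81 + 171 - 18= -9*b^2 - 63*b + 72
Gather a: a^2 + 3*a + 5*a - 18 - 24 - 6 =a^2 + 8*a - 48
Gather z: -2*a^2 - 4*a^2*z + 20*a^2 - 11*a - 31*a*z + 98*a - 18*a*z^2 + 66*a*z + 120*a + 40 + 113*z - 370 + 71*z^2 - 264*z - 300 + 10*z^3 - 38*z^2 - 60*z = 18*a^2 + 207*a + 10*z^3 + z^2*(33 - 18*a) + z*(-4*a^2 + 35*a - 211) - 630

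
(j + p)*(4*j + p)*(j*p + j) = 4*j^3*p + 4*j^3 + 5*j^2*p^2 + 5*j^2*p + j*p^3 + j*p^2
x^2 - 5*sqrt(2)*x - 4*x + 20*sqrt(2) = (x - 4)*(x - 5*sqrt(2))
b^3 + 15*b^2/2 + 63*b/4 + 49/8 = (b + 1/2)*(b + 7/2)^2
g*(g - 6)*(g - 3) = g^3 - 9*g^2 + 18*g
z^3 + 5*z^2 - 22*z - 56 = (z - 4)*(z + 2)*(z + 7)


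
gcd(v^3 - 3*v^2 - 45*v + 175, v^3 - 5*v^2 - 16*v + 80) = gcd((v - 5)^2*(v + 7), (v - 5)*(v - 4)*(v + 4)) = v - 5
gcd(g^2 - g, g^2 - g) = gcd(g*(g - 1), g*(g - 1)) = g^2 - g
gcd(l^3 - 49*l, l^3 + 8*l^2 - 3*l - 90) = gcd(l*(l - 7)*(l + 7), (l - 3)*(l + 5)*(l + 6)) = 1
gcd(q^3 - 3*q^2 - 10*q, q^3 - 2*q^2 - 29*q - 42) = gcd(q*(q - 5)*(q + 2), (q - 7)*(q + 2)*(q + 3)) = q + 2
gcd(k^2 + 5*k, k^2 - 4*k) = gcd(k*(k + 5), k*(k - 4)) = k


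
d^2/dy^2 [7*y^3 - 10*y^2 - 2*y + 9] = 42*y - 20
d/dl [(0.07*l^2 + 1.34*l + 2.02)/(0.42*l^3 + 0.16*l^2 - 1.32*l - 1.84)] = (-0.0294*l^4 - 1.1256*l^3 - 2.852*l^2 - 0.904*l + 0.2008)/(0.1764*l^6 + 0.1344*l^5 - 1.0832*l^4 - 1.968*l^3 + 1.1536*l^2 + 4.8576*l + 3.3856)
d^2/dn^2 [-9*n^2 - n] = -18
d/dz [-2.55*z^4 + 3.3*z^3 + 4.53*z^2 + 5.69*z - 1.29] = -10.2*z^3 + 9.9*z^2 + 9.06*z + 5.69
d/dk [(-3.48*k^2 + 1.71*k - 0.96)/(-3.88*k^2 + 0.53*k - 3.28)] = (4.7904*k^2 + 15.3792*k - 5.1)/(15.0544*k^4 - 4.1128*k^3 + 25.7337*k^2 - 3.4768*k + 10.7584)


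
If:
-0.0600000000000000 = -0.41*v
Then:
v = 0.15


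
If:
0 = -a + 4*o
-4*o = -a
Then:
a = 4*o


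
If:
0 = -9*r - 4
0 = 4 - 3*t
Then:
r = -4/9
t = 4/3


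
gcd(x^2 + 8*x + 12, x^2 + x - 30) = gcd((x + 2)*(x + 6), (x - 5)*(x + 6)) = x + 6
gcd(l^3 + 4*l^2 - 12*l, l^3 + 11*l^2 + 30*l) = l^2 + 6*l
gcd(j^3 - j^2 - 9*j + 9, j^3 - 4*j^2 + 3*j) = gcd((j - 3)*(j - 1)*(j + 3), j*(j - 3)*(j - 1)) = j^2 - 4*j + 3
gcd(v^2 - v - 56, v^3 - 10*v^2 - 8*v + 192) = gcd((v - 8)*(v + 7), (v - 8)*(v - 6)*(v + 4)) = v - 8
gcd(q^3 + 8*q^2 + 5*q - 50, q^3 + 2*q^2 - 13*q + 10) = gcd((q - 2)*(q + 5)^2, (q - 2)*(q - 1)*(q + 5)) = q^2 + 3*q - 10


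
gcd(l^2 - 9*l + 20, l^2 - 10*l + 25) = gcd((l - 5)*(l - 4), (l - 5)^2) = l - 5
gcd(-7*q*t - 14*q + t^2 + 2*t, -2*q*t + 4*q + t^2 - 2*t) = 1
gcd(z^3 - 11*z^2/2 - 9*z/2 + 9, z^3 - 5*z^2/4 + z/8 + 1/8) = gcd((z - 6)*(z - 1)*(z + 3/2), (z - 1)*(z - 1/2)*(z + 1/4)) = z - 1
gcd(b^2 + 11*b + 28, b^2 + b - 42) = b + 7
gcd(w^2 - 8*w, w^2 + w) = w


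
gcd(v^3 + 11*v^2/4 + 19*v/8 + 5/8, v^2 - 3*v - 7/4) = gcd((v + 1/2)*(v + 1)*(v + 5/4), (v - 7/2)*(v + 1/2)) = v + 1/2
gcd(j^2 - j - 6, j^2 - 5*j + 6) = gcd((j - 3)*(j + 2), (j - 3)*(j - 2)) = j - 3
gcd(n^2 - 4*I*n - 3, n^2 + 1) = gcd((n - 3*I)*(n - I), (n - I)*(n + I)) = n - I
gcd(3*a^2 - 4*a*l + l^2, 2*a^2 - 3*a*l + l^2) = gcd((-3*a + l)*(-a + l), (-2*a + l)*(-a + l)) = a - l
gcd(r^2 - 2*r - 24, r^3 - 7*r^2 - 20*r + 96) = r + 4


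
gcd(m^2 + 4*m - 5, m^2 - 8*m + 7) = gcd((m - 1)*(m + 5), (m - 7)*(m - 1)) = m - 1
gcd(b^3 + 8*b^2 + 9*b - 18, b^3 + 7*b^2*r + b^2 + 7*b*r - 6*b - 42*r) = b + 3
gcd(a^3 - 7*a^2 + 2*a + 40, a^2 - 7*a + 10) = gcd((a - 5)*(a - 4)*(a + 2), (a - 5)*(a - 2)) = a - 5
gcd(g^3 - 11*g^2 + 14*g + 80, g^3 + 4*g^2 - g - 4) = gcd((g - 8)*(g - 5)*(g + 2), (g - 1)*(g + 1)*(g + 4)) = 1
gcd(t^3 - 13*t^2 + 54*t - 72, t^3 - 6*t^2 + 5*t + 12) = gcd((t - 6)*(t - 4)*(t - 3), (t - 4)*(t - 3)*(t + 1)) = t^2 - 7*t + 12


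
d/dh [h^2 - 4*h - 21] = 2*h - 4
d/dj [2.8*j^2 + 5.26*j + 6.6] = 5.6*j + 5.26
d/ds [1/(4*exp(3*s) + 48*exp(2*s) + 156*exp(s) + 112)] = 3*(-exp(2*s) - 8*exp(s) - 13)*exp(s)/(4*(exp(3*s) + 12*exp(2*s) + 39*exp(s) + 28)^2)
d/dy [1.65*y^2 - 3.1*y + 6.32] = 3.3*y - 3.1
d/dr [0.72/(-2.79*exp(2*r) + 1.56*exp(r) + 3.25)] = (4.0176*exp(r) - 1.1232)*exp(r)/(-2.79*exp(2*r) + 1.56*exp(r) + 3.25)^2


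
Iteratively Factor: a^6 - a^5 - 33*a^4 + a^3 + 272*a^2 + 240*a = (a)*(a^5 - a^4 - 33*a^3 + a^2 + 272*a + 240) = a*(a - 4)*(a^4 + 3*a^3 - 21*a^2 - 83*a - 60) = a*(a - 5)*(a - 4)*(a^3 + 8*a^2 + 19*a + 12) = a*(a - 5)*(a - 4)*(a + 1)*(a^2 + 7*a + 12) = a*(a - 5)*(a - 4)*(a + 1)*(a + 4)*(a + 3)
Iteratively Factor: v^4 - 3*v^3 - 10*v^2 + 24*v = (v)*(v^3 - 3*v^2 - 10*v + 24) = v*(v - 4)*(v^2 + v - 6) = v*(v - 4)*(v + 3)*(v - 2)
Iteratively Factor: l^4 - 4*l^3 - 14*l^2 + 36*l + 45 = (l + 1)*(l^3 - 5*l^2 - 9*l + 45) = (l + 1)*(l + 3)*(l^2 - 8*l + 15) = (l - 5)*(l + 1)*(l + 3)*(l - 3)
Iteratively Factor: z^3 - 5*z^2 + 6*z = (z - 3)*(z^2 - 2*z) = (z - 3)*(z - 2)*(z)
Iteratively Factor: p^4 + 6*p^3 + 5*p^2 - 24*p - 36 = (p - 2)*(p^3 + 8*p^2 + 21*p + 18) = (p - 2)*(p + 3)*(p^2 + 5*p + 6) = (p - 2)*(p + 2)*(p + 3)*(p + 3)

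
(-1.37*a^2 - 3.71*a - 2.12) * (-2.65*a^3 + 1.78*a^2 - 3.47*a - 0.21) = 3.6305*a^5 + 7.3929*a^4 + 3.7681*a^3 + 9.3878*a^2 + 8.1355*a + 0.4452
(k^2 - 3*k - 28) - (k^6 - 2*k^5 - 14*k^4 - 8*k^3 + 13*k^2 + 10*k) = -k^6 + 2*k^5 + 14*k^4 + 8*k^3 - 12*k^2 - 13*k - 28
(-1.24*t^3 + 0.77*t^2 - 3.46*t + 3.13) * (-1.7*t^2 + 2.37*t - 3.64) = 2.108*t^5 - 4.2478*t^4 + 12.2205*t^3 - 16.324*t^2 + 20.0125*t - 11.3932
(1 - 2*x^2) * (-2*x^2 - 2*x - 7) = 4*x^4 + 4*x^3 + 12*x^2 - 2*x - 7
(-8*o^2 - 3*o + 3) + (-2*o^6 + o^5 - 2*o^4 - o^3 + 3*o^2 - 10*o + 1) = -2*o^6 + o^5 - 2*o^4 - o^3 - 5*o^2 - 13*o + 4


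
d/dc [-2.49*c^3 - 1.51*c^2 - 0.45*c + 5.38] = -7.47*c^2 - 3.02*c - 0.45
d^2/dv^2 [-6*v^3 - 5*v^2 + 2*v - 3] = -36*v - 10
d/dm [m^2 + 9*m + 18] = 2*m + 9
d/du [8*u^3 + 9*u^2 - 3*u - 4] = 24*u^2 + 18*u - 3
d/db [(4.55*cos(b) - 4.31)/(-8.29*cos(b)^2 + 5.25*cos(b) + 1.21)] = (-37.7195*cos(b)^2 + 71.4598*cos(b) - 28.133)*sin(b)/(68.7241*cos(b)^4 - 87.045*cos(b)^3 + 7.5007*cos(b)^2 + 12.705*cos(b) + 1.4641)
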